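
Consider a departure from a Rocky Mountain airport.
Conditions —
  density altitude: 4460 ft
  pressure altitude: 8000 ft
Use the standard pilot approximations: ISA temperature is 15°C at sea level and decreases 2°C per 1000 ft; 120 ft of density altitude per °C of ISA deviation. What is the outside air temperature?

-30.5°C

Density altitude − pressure altitude = 4460 − 8000 = -3540 ft.
At 120 ft/°C that is an ISA deviation of -3540/120 = -29.5°C.
ISA temperature at 8000 ft = 15 − 2 × (8000/1000) = -1°C.
OAT = ISA + deviation = -1 + (-29.5) = -30.5°C.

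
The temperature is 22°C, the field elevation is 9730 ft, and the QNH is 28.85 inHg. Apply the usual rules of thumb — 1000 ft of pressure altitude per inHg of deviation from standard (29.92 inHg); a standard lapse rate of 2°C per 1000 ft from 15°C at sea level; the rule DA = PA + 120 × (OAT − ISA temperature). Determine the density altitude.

Pressure altitude = 9730 + (29.92 − 28.85) × 1000 = 9730 + (+1070) = 10800 ft.
ISA temperature at 10800 ft = 15 − 2 × (10800/1000) = -6.6°C.
ISA deviation = 22 − (-6.6) = +28.6°C.
Density altitude = 10800 + 120 × (28.6) = 14232 ft.

14232 ft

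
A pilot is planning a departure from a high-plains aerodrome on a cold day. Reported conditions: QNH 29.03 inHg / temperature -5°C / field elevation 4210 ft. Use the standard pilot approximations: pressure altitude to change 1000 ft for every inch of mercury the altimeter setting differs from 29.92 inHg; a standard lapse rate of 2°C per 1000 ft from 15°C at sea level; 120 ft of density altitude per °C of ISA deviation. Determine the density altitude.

3924 ft

Pressure altitude = 4210 + (29.92 − 29.03) × 1000 = 4210 + (+890) = 5100 ft.
ISA temperature at 5100 ft = 15 − 2 × (5100/1000) = 4.8°C.
ISA deviation = -5 − 4.8 = -9.8°C.
Density altitude = 5100 + 120 × (-9.8) = 3924 ft.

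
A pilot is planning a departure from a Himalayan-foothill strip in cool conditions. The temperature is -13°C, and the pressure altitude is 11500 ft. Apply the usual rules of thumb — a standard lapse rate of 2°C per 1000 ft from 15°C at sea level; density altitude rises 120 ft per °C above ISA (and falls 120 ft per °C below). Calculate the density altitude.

10900 ft

ISA temperature at 11500 ft = 15 − 2 × (11500/1000) = -8°C.
ISA deviation = -13 − (-8) = -5°C.
Density altitude = 11500 + 120 × (-5) = 11500 + (-600) = 10900 ft.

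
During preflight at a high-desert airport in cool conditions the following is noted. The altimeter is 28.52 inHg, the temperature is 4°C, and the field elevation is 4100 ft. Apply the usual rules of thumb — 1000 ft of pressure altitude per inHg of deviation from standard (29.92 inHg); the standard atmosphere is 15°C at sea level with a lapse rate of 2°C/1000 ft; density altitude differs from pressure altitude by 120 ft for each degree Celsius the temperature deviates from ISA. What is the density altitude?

5500 ft

Pressure altitude = 4100 + (29.92 − 28.52) × 1000 = 4100 + (+1400) = 5500 ft.
ISA temperature at 5500 ft = 15 − 2 × (5500/1000) = 4°C.
ISA deviation = 4 − 4 = 0°C.
Density altitude = 5500 + 120 × (0) = 5500 ft.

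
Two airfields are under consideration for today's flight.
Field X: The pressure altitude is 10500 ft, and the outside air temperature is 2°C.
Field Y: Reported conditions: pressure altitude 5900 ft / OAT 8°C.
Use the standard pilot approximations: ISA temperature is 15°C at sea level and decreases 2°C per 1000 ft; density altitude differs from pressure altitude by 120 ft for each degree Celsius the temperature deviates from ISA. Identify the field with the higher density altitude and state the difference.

Field X: ISA temp = -6°C, deviation +8°C, DA = 10500 + 120 × 8 = 11460 ft.
Field Y: ISA temp = 3.2°C, deviation +4.8°C, DA = 5900 + 120 × 4.8 = 6476 ft.
Field X is higher by 11460 − 6476 = 4984 ft.

Field X by 4984 ft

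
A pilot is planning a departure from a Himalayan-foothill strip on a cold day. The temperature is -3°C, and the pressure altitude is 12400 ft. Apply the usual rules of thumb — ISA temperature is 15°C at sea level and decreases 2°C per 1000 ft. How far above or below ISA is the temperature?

ISA+6.8°C

ISA temperature at 12400 ft = 15 − 2 × (12400/1000) = -9.8°C.
Deviation = OAT − ISA = -3 − (-9.8) = +6.8°C.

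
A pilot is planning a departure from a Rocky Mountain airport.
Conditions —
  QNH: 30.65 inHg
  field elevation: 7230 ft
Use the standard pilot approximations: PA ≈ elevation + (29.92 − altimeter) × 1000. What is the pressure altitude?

6500 ft

Pressure correction = (29.92 − 30.65) × 1000 = -730 ft.
Pressure altitude = 7230 + (-730) = 6500 ft.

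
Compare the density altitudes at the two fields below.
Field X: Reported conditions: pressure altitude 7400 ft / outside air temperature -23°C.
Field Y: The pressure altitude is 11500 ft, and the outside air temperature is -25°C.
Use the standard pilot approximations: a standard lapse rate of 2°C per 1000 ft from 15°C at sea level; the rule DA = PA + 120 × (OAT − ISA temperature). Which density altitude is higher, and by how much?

Field X: ISA temp = 0.2°C, deviation -23.2°C, DA = 7400 + 120 × (-23.2) = 4616 ft.
Field Y: ISA temp = -8°C, deviation -17°C, DA = 11500 + 120 × (-17) = 9460 ft.
Field Y is higher by 9460 − 4616 = 4844 ft.

Field Y by 4844 ft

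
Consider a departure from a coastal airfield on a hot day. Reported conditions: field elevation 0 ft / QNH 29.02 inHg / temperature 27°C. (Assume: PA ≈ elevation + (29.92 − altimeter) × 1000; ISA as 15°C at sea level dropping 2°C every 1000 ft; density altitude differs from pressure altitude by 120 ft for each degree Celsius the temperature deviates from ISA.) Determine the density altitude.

Pressure altitude = 0 + (29.92 − 29.02) × 1000 = 0 + (+900) = 900 ft.
ISA temperature at 900 ft = 15 − 2 × (900/1000) = 13.2°C.
ISA deviation = 27 − 13.2 = +13.8°C.
Density altitude = 900 + 120 × (13.8) = 2556 ft.

2556 ft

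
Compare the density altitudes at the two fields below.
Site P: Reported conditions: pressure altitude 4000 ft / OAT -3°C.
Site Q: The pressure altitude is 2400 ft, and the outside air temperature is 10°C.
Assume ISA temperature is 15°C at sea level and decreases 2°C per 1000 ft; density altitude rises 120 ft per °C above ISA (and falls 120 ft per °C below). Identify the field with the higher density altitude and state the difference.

Site P by 424 ft

Site P: ISA temp = 7°C, deviation -10°C, DA = 4000 + 120 × (-10) = 2800 ft.
Site Q: ISA temp = 10.2°C, deviation -0.2°C, DA = 2400 + 120 × (-0.2) = 2376 ft.
Site P is higher by 2800 − 2376 = 424 ft.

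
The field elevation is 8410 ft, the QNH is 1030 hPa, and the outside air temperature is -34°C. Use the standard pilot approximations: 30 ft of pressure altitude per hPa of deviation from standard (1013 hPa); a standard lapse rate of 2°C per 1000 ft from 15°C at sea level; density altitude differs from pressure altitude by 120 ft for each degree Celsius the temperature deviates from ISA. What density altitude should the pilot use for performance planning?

Pressure altitude = 8410 + (1013 − 1030) × 30 = 8410 + (-510) = 7900 ft.
ISA temperature at 7900 ft = 15 − 2 × (7900/1000) = -0.8°C.
ISA deviation = -34 − (-0.8) = -33.2°C.
Density altitude = 7900 + 120 × (-33.2) = 3916 ft.

3916 ft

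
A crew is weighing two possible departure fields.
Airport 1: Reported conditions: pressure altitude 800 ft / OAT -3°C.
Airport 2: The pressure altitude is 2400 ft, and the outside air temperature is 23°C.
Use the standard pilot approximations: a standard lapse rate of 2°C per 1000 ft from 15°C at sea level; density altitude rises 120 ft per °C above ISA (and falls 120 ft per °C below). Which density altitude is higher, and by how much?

Airport 2 by 5104 ft

Airport 1: ISA temp = 13.4°C, deviation -16.4°C, DA = 800 + 120 × (-16.4) = -1168 ft.
Airport 2: ISA temp = 10.2°C, deviation +12.8°C, DA = 2400 + 120 × 12.8 = 3936 ft.
Airport 2 is higher by 3936 − (-1168) = 5104 ft.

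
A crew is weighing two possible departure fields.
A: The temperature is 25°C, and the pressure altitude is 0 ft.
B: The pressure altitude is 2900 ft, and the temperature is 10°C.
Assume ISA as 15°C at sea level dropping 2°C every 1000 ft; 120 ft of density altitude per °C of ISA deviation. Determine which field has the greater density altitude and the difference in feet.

B by 1796 ft

A: ISA temp = 15°C, deviation +10°C, DA = 0 + 120 × 10 = 1200 ft.
B: ISA temp = 9.2°C, deviation +0.8°C, DA = 2900 + 120 × 0.8 = 2996 ft.
B is higher by 2996 − 1200 = 1796 ft.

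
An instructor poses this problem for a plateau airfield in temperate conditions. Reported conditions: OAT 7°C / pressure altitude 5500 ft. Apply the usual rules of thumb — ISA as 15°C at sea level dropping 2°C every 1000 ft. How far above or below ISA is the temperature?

ISA temperature at 5500 ft = 15 − 2 × (5500/1000) = 4°C.
Deviation = OAT − ISA = 7 − 4 = +3°C.

ISA+3°C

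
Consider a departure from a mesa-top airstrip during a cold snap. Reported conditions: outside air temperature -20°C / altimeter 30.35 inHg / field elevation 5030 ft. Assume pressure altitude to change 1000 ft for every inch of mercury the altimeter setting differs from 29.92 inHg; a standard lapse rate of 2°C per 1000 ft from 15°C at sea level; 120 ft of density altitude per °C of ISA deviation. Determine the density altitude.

Pressure altitude = 5030 + (29.92 − 30.35) × 1000 = 5030 + (-430) = 4600 ft.
ISA temperature at 4600 ft = 15 − 2 × (4600/1000) = 5.8°C.
ISA deviation = -20 − 5.8 = -25.8°C.
Density altitude = 4600 + 120 × (-25.8) = 1504 ft.

1504 ft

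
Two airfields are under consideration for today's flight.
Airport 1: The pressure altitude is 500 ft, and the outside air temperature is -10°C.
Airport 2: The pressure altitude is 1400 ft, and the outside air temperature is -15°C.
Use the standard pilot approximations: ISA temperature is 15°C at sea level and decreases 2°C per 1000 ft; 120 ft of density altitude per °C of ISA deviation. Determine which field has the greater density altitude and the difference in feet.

Airport 2 by 516 ft

Airport 1: ISA temp = 14°C, deviation -24°C, DA = 500 + 120 × (-24) = -2380 ft.
Airport 2: ISA temp = 12.2°C, deviation -27.2°C, DA = 1400 + 120 × (-27.2) = -1864 ft.
Airport 2 is higher by -1864 − (-2380) = 516 ft.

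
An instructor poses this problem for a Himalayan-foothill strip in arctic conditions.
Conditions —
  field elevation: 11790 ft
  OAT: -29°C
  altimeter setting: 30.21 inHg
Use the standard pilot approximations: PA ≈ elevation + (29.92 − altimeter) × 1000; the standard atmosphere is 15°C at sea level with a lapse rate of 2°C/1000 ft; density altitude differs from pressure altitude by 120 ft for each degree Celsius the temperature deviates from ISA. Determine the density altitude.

8980 ft

Pressure altitude = 11790 + (29.92 − 30.21) × 1000 = 11790 + (-290) = 11500 ft.
ISA temperature at 11500 ft = 15 − 2 × (11500/1000) = -8°C.
ISA deviation = -29 − (-8) = -21°C.
Density altitude = 11500 + 120 × (-21) = 8980 ft.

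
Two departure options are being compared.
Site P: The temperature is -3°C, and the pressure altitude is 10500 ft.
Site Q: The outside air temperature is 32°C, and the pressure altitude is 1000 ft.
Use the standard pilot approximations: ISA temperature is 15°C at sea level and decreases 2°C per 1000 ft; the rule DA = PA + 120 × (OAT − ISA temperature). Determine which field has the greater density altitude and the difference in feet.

Site P: ISA temp = -6°C, deviation +3°C, DA = 10500 + 120 × 3 = 10860 ft.
Site Q: ISA temp = 13°C, deviation +19°C, DA = 1000 + 120 × 19 = 3280 ft.
Site P is higher by 10860 − 3280 = 7580 ft.

Site P by 7580 ft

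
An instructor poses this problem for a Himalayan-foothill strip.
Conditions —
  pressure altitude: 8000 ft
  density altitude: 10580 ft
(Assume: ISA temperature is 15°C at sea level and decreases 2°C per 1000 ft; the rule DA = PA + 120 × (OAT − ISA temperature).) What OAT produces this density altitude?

Density altitude − pressure altitude = 10580 − 8000 = +2580 ft.
At 120 ft/°C that is an ISA deviation of 2580/120 = +21.5°C.
ISA temperature at 8000 ft = 15 − 2 × (8000/1000) = -1°C.
OAT = ISA + deviation = -1 + (+21.5) = 20.5°C.

20.5°C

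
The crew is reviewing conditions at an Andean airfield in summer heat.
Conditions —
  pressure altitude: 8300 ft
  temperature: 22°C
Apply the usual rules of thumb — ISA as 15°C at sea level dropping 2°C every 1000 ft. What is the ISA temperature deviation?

ISA+23.6°C

ISA temperature at 8300 ft = 15 − 2 × (8300/1000) = -1.6°C.
Deviation = OAT − ISA = 22 − (-1.6) = +23.6°C.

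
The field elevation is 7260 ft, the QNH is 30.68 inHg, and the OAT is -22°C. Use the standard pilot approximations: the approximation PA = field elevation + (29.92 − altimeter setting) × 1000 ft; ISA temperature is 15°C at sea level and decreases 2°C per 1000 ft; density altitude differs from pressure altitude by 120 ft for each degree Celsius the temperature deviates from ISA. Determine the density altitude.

3620 ft

Pressure altitude = 7260 + (29.92 − 30.68) × 1000 = 7260 + (-760) = 6500 ft.
ISA temperature at 6500 ft = 15 − 2 × (6500/1000) = 2°C.
ISA deviation = -22 − 2 = -24°C.
Density altitude = 6500 + 120 × (-24) = 3620 ft.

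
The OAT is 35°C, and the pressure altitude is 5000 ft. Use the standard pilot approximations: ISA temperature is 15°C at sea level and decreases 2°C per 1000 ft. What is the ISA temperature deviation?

ISA temperature at 5000 ft = 15 − 2 × (5000/1000) = 5°C.
Deviation = OAT − ISA = 35 − 5 = +30°C.

ISA+30°C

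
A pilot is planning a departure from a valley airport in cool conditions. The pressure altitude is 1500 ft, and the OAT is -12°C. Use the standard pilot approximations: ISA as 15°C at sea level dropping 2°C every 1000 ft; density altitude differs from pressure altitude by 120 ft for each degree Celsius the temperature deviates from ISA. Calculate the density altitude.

-1380 ft

ISA temperature at 1500 ft = 15 − 2 × (1500/1000) = 12°C.
ISA deviation = -12 − 12 = -24°C.
Density altitude = 1500 + 120 × (-24) = 1500 + (-2880) = -1380 ft.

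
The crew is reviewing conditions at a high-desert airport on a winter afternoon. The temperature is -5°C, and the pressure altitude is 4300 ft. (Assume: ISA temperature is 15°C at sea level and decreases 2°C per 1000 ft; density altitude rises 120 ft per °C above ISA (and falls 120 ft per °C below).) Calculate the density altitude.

ISA temperature at 4300 ft = 15 − 2 × (4300/1000) = 6.4°C.
ISA deviation = -5 − 6.4 = -11.4°C.
Density altitude = 4300 + 120 × (-11.4) = 4300 + (-1368) = 2932 ft.

2932 ft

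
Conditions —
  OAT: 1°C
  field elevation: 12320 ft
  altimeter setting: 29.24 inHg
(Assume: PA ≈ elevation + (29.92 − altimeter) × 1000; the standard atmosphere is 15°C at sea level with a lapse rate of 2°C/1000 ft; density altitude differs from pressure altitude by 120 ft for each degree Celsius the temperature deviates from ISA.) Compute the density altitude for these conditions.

14440 ft

Pressure altitude = 12320 + (29.92 − 29.24) × 1000 = 12320 + (+680) = 13000 ft.
ISA temperature at 13000 ft = 15 − 2 × (13000/1000) = -11°C.
ISA deviation = 1 − (-11) = +12°C.
Density altitude = 13000 + 120 × (12) = 14440 ft.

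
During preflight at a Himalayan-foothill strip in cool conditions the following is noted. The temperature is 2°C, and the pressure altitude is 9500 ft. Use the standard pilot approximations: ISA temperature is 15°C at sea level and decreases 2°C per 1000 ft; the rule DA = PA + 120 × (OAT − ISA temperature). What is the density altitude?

ISA temperature at 9500 ft = 15 − 2 × (9500/1000) = -4°C.
ISA deviation = 2 − (-4) = +6°C.
Density altitude = 9500 + 120 × (6) = 9500 + (+720) = 10220 ft.

10220 ft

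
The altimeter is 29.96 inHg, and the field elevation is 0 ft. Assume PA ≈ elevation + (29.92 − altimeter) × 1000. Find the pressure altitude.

Pressure correction = (29.92 − 29.96) × 1000 = -40 ft.
Pressure altitude = 0 + (-40) = -40 ft.

-40 ft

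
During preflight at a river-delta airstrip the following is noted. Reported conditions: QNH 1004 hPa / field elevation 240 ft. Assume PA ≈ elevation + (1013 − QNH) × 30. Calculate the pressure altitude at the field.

510 ft

Pressure correction = (1013 − 1004) × 30 = +270 ft.
Pressure altitude = 240 + (+270) = 510 ft.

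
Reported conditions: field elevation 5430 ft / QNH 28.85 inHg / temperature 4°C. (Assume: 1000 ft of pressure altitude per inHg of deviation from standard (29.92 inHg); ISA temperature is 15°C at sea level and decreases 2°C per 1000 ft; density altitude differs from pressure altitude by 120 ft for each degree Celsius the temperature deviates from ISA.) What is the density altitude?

Pressure altitude = 5430 + (29.92 − 28.85) × 1000 = 5430 + (+1070) = 6500 ft.
ISA temperature at 6500 ft = 15 − 2 × (6500/1000) = 2°C.
ISA deviation = 4 − 2 = +2°C.
Density altitude = 6500 + 120 × (2) = 6740 ft.

6740 ft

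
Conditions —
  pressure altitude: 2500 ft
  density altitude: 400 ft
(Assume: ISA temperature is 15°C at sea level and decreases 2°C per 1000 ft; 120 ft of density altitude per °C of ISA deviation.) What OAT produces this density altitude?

Density altitude − pressure altitude = 400 − 2500 = -2100 ft.
At 120 ft/°C that is an ISA deviation of -2100/120 = -17.5°C.
ISA temperature at 2500 ft = 15 − 2 × (2500/1000) = 10°C.
OAT = ISA + deviation = 10 + (-17.5) = -7.5°C.

-7.5°C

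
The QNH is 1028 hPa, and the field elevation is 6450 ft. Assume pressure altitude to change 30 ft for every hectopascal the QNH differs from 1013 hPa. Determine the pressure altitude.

6000 ft

Pressure correction = (1013 − 1028) × 30 = -450 ft.
Pressure altitude = 6450 + (-450) = 6000 ft.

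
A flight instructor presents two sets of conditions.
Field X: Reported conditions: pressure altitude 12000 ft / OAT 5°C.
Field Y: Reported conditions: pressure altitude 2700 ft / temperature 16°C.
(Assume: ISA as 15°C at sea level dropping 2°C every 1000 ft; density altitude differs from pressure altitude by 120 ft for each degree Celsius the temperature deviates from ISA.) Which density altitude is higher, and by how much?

Field X by 10212 ft

Field X: ISA temp = -9°C, deviation +14°C, DA = 12000 + 120 × 14 = 13680 ft.
Field Y: ISA temp = 9.6°C, deviation +6.4°C, DA = 2700 + 120 × 6.4 = 3468 ft.
Field X is higher by 13680 − 3468 = 10212 ft.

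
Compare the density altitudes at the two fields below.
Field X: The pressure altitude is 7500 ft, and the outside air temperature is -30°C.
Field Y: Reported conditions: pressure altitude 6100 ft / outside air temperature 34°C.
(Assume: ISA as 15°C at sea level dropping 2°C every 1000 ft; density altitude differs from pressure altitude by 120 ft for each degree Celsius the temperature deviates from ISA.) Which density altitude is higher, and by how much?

Field Y by 5944 ft

Field X: ISA temp = 0°C, deviation -30°C, DA = 7500 + 120 × (-30) = 3900 ft.
Field Y: ISA temp = 2.8°C, deviation +31.2°C, DA = 6100 + 120 × 31.2 = 9844 ft.
Field Y is higher by 9844 − 3900 = 5944 ft.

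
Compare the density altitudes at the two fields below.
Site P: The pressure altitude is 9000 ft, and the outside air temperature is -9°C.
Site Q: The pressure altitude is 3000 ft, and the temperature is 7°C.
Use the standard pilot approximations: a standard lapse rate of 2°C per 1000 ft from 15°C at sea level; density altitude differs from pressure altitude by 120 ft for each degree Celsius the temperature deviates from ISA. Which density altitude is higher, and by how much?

Site P: ISA temp = -3°C, deviation -6°C, DA = 9000 + 120 × (-6) = 8280 ft.
Site Q: ISA temp = 9°C, deviation -2°C, DA = 3000 + 120 × (-2) = 2760 ft.
Site P is higher by 8280 − 2760 = 5520 ft.

Site P by 5520 ft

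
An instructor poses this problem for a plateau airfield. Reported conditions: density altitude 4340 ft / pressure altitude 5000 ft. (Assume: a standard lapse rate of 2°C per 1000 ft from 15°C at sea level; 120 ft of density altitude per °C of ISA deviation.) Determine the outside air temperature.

Density altitude − pressure altitude = 4340 − 5000 = -660 ft.
At 120 ft/°C that is an ISA deviation of -660/120 = -5.5°C.
ISA temperature at 5000 ft = 15 − 2 × (5000/1000) = 5°C.
OAT = ISA + deviation = 5 + (-5.5) = -0.5°C.

-0.5°C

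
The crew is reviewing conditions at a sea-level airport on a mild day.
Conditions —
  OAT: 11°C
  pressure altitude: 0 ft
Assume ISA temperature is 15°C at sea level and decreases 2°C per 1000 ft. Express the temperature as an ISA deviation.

ISA temperature at 0 ft = 15 − 2 × (0/1000) = 15°C.
Deviation = OAT − ISA = 11 − 15 = -4°C.

ISA-4°C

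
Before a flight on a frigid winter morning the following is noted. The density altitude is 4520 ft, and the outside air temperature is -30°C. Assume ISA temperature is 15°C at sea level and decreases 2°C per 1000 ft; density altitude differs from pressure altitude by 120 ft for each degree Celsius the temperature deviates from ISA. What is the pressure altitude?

DA = PA + 120 × (OAT − (15 − 2·PA/1000)) = PA + 120·OAT − 1800 + 0.24·PA = 1.24·PA + 120·OAT − 1800.
So 1.24·PA = 4520 − 120 × (-30) + 1800 = 9920.
PA = 9920 / 1.24 = 8000 ft.

8000 ft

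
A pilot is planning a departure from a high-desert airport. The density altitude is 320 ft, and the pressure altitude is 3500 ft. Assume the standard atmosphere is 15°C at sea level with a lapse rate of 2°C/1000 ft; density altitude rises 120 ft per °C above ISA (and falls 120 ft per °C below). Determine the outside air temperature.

-18.5°C

Density altitude − pressure altitude = 320 − 3500 = -3180 ft.
At 120 ft/°C that is an ISA deviation of -3180/120 = -26.5°C.
ISA temperature at 3500 ft = 15 − 2 × (3500/1000) = 8°C.
OAT = ISA + deviation = 8 + (-26.5) = -18.5°C.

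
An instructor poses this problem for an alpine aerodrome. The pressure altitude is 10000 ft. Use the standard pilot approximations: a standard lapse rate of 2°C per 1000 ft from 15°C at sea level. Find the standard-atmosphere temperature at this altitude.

-5°C

ISA temperature = 15 − 2 × (10000/1000) = 15 − 20 = -5°C.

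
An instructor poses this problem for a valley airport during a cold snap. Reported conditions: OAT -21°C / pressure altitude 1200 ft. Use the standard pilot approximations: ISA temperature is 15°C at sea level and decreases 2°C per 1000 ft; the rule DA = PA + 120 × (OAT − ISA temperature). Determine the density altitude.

-2832 ft

ISA temperature at 1200 ft = 15 − 2 × (1200/1000) = 12.6°C.
ISA deviation = -21 − 12.6 = -33.6°C.
Density altitude = 1200 + 120 × (-33.6) = 1200 + (-4032) = -2832 ft.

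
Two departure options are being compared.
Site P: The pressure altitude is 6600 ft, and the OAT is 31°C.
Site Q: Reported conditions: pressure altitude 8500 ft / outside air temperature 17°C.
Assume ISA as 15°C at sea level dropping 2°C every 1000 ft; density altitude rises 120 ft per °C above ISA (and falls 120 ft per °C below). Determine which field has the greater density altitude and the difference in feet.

Site Q by 676 ft

Site P: ISA temp = 1.8°C, deviation +29.2°C, DA = 6600 + 120 × 29.2 = 10104 ft.
Site Q: ISA temp = -2°C, deviation +19°C, DA = 8500 + 120 × 19 = 10780 ft.
Site Q is higher by 10780 − 10104 = 676 ft.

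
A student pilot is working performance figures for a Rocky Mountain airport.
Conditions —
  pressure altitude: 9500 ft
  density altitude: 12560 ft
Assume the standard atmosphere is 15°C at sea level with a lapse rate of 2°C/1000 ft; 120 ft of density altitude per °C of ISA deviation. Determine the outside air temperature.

21.5°C

Density altitude − pressure altitude = 12560 − 9500 = +3060 ft.
At 120 ft/°C that is an ISA deviation of 3060/120 = +25.5°C.
ISA temperature at 9500 ft = 15 − 2 × (9500/1000) = -4°C.
OAT = ISA + deviation = -4 + (+25.5) = 21.5°C.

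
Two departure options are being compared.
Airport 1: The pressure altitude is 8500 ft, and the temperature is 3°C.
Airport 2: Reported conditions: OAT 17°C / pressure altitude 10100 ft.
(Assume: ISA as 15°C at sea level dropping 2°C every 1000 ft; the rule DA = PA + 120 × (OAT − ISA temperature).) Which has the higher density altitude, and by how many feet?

Airport 2 by 3664 ft

Airport 1: ISA temp = -2°C, deviation +5°C, DA = 8500 + 120 × 5 = 9100 ft.
Airport 2: ISA temp = -5.2°C, deviation +22.2°C, DA = 10100 + 120 × 22.2 = 12764 ft.
Airport 2 is higher by 12764 − 9100 = 3664 ft.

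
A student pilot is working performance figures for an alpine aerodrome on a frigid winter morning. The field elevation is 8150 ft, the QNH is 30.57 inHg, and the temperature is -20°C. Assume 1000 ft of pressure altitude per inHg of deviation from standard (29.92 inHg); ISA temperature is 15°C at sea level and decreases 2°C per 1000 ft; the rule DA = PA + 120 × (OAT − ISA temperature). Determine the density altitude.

Pressure altitude = 8150 + (29.92 − 30.57) × 1000 = 8150 + (-650) = 7500 ft.
ISA temperature at 7500 ft = 15 − 2 × (7500/1000) = 0°C.
ISA deviation = -20 − 0 = -20°C.
Density altitude = 7500 + 120 × (-20) = 5100 ft.

5100 ft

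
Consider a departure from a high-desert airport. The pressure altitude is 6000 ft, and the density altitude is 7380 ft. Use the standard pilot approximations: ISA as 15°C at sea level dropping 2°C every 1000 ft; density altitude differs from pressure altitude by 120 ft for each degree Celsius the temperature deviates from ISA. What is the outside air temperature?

Density altitude − pressure altitude = 7380 − 6000 = +1380 ft.
At 120 ft/°C that is an ISA deviation of 1380/120 = +11.5°C.
ISA temperature at 6000 ft = 15 − 2 × (6000/1000) = 3°C.
OAT = ISA + deviation = 3 + (+11.5) = 14.5°C.

14.5°C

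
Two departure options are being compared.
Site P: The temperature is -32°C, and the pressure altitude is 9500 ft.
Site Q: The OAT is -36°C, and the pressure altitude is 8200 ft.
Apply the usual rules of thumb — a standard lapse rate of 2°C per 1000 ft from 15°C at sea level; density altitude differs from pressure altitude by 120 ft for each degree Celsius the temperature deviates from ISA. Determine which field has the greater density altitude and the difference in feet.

Site P: ISA temp = -4°C, deviation -28°C, DA = 9500 + 120 × (-28) = 6140 ft.
Site Q: ISA temp = -1.4°C, deviation -34.6°C, DA = 8200 + 120 × (-34.6) = 4048 ft.
Site P is higher by 6140 − 4048 = 2092 ft.

Site P by 2092 ft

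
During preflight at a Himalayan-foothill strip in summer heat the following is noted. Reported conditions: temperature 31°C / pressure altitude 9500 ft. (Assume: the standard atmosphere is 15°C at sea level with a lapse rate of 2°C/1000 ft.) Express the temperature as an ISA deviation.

ISA temperature at 9500 ft = 15 − 2 × (9500/1000) = -4°C.
Deviation = OAT − ISA = 31 − (-4) = +35°C.

ISA+35°C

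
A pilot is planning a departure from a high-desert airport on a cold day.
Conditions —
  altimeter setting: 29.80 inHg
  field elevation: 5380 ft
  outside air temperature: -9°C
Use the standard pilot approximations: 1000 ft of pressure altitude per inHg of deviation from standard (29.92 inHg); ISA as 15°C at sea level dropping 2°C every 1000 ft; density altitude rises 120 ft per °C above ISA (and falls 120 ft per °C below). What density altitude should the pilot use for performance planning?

Pressure altitude = 5380 + (29.92 − 29.80) × 1000 = 5380 + (+120) = 5500 ft.
ISA temperature at 5500 ft = 15 − 2 × (5500/1000) = 4°C.
ISA deviation = -9 − 4 = -13°C.
Density altitude = 5500 + 120 × (-13) = 3940 ft.

3940 ft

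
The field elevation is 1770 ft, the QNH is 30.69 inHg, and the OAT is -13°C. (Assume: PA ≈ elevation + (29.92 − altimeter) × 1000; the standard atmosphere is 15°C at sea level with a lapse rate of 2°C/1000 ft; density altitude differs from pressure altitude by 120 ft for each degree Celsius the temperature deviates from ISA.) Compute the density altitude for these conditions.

-2120 ft

Pressure altitude = 1770 + (29.92 − 30.69) × 1000 = 1770 + (-770) = 1000 ft.
ISA temperature at 1000 ft = 15 − 2 × (1000/1000) = 13°C.
ISA deviation = -13 − 13 = -26°C.
Density altitude = 1000 + 120 × (-26) = -2120 ft.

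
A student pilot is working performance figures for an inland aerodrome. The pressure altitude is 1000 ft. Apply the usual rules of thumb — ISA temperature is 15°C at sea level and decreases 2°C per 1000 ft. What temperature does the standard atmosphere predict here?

ISA temperature = 15 − 2 × (1000/1000) = 15 − 2 = 13°C.

13°C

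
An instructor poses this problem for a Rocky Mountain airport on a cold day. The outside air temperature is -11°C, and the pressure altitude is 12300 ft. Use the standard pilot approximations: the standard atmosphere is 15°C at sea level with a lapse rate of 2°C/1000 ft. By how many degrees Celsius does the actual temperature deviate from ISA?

ISA temperature at 12300 ft = 15 − 2 × (12300/1000) = -9.6°C.
Deviation = OAT − ISA = -11 − (-9.6) = -1.4°C.

ISA-1.4°C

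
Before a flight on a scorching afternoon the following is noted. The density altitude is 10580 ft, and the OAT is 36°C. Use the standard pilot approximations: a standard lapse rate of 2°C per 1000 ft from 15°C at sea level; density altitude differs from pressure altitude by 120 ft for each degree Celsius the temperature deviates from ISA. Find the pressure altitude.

6500 ft

DA = PA + 120 × (OAT − (15 − 2·PA/1000)) = PA + 120·OAT − 1800 + 0.24·PA = 1.24·PA + 120·OAT − 1800.
So 1.24·PA = 10580 − 120 × 36 + 1800 = 8060.
PA = 8060 / 1.24 = 6500 ft.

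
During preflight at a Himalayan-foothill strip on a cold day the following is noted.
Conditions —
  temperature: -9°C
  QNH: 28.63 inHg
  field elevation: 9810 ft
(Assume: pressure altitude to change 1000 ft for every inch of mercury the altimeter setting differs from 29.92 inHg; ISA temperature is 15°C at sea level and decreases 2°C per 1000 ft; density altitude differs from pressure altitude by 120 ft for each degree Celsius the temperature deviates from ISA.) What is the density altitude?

Pressure altitude = 9810 + (29.92 − 28.63) × 1000 = 9810 + (+1290) = 11100 ft.
ISA temperature at 11100 ft = 15 − 2 × (11100/1000) = -7.2°C.
ISA deviation = -9 − (-7.2) = -1.8°C.
Density altitude = 11100 + 120 × (-1.8) = 10884 ft.

10884 ft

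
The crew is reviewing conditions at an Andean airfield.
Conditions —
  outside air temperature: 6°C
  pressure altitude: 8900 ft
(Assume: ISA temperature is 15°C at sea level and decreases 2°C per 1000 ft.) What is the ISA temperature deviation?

ISA+8.8°C

ISA temperature at 8900 ft = 15 − 2 × (8900/1000) = -2.8°C.
Deviation = OAT − ISA = 6 − (-2.8) = +8.8°C.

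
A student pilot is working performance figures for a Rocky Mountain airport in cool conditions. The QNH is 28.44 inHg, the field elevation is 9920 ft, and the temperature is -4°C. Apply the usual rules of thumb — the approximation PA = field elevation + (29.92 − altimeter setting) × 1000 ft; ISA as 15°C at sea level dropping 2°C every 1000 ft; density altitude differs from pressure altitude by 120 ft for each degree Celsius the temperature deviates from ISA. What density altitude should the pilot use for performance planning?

Pressure altitude = 9920 + (29.92 − 28.44) × 1000 = 9920 + (+1480) = 11400 ft.
ISA temperature at 11400 ft = 15 − 2 × (11400/1000) = -7.8°C.
ISA deviation = -4 − (-7.8) = +3.8°C.
Density altitude = 11400 + 120 × (3.8) = 11856 ft.

11856 ft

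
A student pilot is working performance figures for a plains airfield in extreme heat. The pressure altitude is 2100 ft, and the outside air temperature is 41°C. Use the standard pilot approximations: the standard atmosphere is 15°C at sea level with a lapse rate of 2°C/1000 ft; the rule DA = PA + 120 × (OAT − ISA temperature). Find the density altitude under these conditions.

5724 ft

ISA temperature at 2100 ft = 15 − 2 × (2100/1000) = 10.8°C.
ISA deviation = 41 − 10.8 = +30.2°C.
Density altitude = 2100 + 120 × (30.2) = 2100 + (+3624) = 5724 ft.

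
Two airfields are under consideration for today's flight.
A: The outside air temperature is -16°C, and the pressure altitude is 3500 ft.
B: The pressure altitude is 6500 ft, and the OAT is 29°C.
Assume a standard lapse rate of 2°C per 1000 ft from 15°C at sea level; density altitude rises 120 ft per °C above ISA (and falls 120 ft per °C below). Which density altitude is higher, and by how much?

B by 9120 ft

A: ISA temp = 8°C, deviation -24°C, DA = 3500 + 120 × (-24) = 620 ft.
B: ISA temp = 2°C, deviation +27°C, DA = 6500 + 120 × 27 = 9740 ft.
B is higher by 9740 − 620 = 9120 ft.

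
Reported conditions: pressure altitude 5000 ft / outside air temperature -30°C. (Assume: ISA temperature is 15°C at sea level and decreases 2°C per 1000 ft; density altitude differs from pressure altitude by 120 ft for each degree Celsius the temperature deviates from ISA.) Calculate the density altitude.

800 ft

ISA temperature at 5000 ft = 15 − 2 × (5000/1000) = 5°C.
ISA deviation = -30 − 5 = -35°C.
Density altitude = 5000 + 120 × (-35) = 5000 + (-4200) = 800 ft.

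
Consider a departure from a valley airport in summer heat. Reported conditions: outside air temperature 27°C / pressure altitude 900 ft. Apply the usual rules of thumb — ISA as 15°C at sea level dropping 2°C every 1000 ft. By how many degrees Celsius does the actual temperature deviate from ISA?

ISA+13.8°C

ISA temperature at 900 ft = 15 − 2 × (900/1000) = 13.2°C.
Deviation = OAT − ISA = 27 − 13.2 = +13.8°C.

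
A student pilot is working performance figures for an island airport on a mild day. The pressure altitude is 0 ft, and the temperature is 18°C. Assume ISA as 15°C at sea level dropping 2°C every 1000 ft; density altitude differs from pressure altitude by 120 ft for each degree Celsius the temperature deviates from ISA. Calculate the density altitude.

ISA temperature at 0 ft = 15 − 2 × (0/1000) = 15°C.
ISA deviation = 18 − 15 = +3°C.
Density altitude = 0 + 120 × (3) = 0 + (+360) = 360 ft.

360 ft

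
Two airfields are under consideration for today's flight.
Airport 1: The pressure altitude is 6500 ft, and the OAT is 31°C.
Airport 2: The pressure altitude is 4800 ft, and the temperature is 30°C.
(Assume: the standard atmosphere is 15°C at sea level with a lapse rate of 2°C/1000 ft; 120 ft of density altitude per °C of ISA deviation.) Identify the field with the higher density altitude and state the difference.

Airport 1 by 2228 ft

Airport 1: ISA temp = 2°C, deviation +29°C, DA = 6500 + 120 × 29 = 9980 ft.
Airport 2: ISA temp = 5.4°C, deviation +24.6°C, DA = 4800 + 120 × 24.6 = 7752 ft.
Airport 1 is higher by 9980 − 7752 = 2228 ft.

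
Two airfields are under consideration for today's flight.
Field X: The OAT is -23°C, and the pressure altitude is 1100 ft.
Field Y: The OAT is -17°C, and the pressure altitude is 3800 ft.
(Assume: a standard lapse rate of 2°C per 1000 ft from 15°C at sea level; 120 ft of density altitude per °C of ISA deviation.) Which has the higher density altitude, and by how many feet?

Field Y by 4068 ft

Field X: ISA temp = 12.8°C, deviation -35.8°C, DA = 1100 + 120 × (-35.8) = -3196 ft.
Field Y: ISA temp = 7.4°C, deviation -24.4°C, DA = 3800 + 120 × (-24.4) = 872 ft.
Field Y is higher by 872 − (-3196) = 4068 ft.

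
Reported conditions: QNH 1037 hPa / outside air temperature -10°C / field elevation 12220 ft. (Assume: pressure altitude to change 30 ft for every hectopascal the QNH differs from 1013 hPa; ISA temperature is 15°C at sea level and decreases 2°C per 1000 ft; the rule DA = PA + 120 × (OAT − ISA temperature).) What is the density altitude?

11260 ft

Pressure altitude = 12220 + (1013 − 1037) × 30 = 12220 + (-720) = 11500 ft.
ISA temperature at 11500 ft = 15 − 2 × (11500/1000) = -8°C.
ISA deviation = -10 − (-8) = -2°C.
Density altitude = 11500 + 120 × (-2) = 11260 ft.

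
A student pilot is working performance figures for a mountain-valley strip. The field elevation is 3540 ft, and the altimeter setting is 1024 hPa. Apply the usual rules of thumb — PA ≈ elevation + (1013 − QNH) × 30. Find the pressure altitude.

Pressure correction = (1013 − 1024) × 30 = -330 ft.
Pressure altitude = 3540 + (-330) = 3210 ft.

3210 ft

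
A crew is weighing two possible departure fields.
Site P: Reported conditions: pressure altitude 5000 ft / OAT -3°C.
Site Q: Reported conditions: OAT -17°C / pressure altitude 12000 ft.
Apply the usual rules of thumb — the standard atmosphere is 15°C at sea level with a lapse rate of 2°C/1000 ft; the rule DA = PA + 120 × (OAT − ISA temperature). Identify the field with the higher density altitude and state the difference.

Site P: ISA temp = 5°C, deviation -8°C, DA = 5000 + 120 × (-8) = 4040 ft.
Site Q: ISA temp = -9°C, deviation -8°C, DA = 12000 + 120 × (-8) = 11040 ft.
Site Q is higher by 11040 − 4040 = 7000 ft.

Site Q by 7000 ft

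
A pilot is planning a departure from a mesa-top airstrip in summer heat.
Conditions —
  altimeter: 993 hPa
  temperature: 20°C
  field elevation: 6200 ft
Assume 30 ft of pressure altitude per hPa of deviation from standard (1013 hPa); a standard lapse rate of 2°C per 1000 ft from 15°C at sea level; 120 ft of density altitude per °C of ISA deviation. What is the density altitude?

Pressure altitude = 6200 + (1013 − 993) × 30 = 6200 + (+600) = 6800 ft.
ISA temperature at 6800 ft = 15 − 2 × (6800/1000) = 1.4°C.
ISA deviation = 20 − 1.4 = +18.6°C.
Density altitude = 6800 + 120 × (18.6) = 9032 ft.

9032 ft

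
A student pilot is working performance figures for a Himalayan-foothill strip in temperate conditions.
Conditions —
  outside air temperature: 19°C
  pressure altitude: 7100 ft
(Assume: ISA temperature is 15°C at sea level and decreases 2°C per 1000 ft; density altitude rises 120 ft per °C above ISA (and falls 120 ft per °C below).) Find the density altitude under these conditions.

ISA temperature at 7100 ft = 15 − 2 × (7100/1000) = 0.8°C.
ISA deviation = 19 − 0.8 = +18.2°C.
Density altitude = 7100 + 120 × (18.2) = 7100 + (+2184) = 9284 ft.

9284 ft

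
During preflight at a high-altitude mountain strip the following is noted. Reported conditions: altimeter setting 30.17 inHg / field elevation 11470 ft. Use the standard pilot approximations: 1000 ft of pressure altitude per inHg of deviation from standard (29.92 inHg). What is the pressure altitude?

Pressure correction = (29.92 − 30.17) × 1000 = -250 ft.
Pressure altitude = 11470 + (-250) = 11220 ft.

11220 ft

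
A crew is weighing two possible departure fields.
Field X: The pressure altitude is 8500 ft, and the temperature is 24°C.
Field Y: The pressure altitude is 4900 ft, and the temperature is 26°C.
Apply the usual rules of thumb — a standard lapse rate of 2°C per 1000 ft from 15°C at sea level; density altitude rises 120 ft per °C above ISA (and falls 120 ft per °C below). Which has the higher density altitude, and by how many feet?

Field X: ISA temp = -2°C, deviation +26°C, DA = 8500 + 120 × 26 = 11620 ft.
Field Y: ISA temp = 5.2°C, deviation +20.8°C, DA = 4900 + 120 × 20.8 = 7396 ft.
Field X is higher by 11620 − 7396 = 4224 ft.

Field X by 4224 ft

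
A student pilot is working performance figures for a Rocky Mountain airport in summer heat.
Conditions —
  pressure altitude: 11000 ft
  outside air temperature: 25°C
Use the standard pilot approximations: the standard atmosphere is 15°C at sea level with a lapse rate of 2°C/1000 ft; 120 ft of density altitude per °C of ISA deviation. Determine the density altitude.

14840 ft

ISA temperature at 11000 ft = 15 − 2 × (11000/1000) = -7°C.
ISA deviation = 25 − (-7) = +32°C.
Density altitude = 11000 + 120 × (32) = 11000 + (+3840) = 14840 ft.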